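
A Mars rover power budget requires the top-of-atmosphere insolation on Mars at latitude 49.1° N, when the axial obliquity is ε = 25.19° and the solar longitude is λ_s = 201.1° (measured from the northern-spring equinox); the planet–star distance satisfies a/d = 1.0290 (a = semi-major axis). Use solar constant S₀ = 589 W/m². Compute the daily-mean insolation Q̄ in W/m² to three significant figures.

Solar declination: sin δ = sin ε · sin λ_s = sin 25.19° × sin 201.1° = -0.15322, so δ = -8.814°.
cos H₀ = −tan(+49.1°) tan(-8.814°) = 0.1790, H₀ = 1.3908 rad.
Bracket: H₀ sin φ sin δ + cos φ cos δ sin H₀ = 1.3908×0.75585×-0.15322 + 0.65474×0.98819×0.98385 = -0.161070 + 0.636558 = 0.475488.
Inverse-square distance factor (a/d)² = 1.0290² = 1.058841.
Q̄ = (S₀/π) × 1.058841 × [bracket] = (589/π) × 1.058841 × 0.475488 = 94.39 W/m².

Q̄ ≈ 94.4 W/m²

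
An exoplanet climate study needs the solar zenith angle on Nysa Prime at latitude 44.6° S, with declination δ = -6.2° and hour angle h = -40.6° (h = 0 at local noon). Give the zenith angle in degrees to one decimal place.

cos θ_z = sin ϕ sin δ + cos ϕ cos δ cos h = 0.075832 + 0.537459 = 0.613291.
θ_z = arccos(0.613291) = 52.2°.

θ_z = 52.2°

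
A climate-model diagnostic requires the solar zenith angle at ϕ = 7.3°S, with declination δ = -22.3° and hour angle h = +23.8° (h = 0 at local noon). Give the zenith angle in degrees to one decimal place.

cos θ_z = sin ϕ sin δ + cos ϕ cos δ cos h = 0.048215 + 0.839668 = 0.887883.
θ_z = arccos(0.887883) = 27.4°.

θ_z = 27.4°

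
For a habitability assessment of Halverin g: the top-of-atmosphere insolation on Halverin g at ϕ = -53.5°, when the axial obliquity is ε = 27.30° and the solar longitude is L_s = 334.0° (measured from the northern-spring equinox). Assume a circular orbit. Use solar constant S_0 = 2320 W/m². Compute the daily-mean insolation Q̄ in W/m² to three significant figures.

Solar declination: sin δ = sin ε · sin L_s = sin 27.30° × sin 334.0° = -0.20106, so δ = -11.599°.
cos h₀ = −tan(-53.5°) tan(-11.599°) = -0.2774, h₀ = 1.8519 rad.
Bracket: h₀ sin ϕ sin δ + cos ϕ cos δ sin h₀ = 1.8519×-0.80386×-0.20106 + 0.59482×0.97958×0.96076 = 0.299312 + 0.559810 = 0.859122.
Q̄ = (S_0/π) × [bracket] = (2320/π) × 0.859122 = 634.4 W/m².

Q̄ ≈ 634 W/m²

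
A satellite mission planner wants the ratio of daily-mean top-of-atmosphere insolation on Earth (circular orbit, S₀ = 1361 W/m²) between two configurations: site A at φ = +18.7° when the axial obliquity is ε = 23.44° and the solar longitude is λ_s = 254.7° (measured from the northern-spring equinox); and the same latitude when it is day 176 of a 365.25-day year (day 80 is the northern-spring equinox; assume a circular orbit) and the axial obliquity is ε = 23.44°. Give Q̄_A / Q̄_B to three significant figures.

Q̄_A / Q̄_B ≈ 0.640

— Configuration A (φ=+18.7°):
Solar declination: sin δ = sin ε · sin λ_s = sin 23.44° × sin 254.7° = -0.38369, so δ = -22.562°.
cos H₀ = −tan(+18.7°) tan(-22.562°) = 0.1406, H₀ = 1.4297 rad.
Bracket: H₀ sin φ sin δ + cos φ cos δ sin H₀ = 1.4297×0.32061×-0.38369 + 0.94721×0.92346×0.99006 = -0.175874 + 0.866016 = 0.690142.
Q̄ = (S₀/π) × [bracket] = (1361/π) × 0.690142 = 298.98 W/m².
— Configuration B (φ=+18.7°):
Solar longitude: λ_s = 360° × (176 − 80)/365.25 = 94.620°.
sin δ = sin 23.44° × sin 94.620° = 0.39650, so δ = +23.359°.
cos H₀ = −tan(+18.7°) tan(+23.359°) = -0.1462, H₀ = 1.7175 rad.
Bracket: H₀ sin φ sin δ + cos φ cos δ sin H₀ = 1.7175×0.32061×0.39650 + 0.94721×0.91804×0.98926 = 0.218332 + 0.860237 = 1.078569.
Q̄ = (S₀/π) × [bracket] = (1361/π) × 1.078569 = 467.26 W/m².
Ratio Q̄_A / Q̄_B = 298.98 / 467.26 = 0.6399.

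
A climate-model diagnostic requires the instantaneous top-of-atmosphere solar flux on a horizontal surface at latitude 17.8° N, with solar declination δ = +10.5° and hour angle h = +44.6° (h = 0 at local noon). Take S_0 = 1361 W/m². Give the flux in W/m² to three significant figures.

983 W/m²

cos θ_z = sin ϕ sin δ + cos ϕ cos δ cos h = 0.055709 + 0.666589 = 0.722298.
Flux = S_0 · cos θ_z = 1361 × 0.722298 = 983.0 W/m².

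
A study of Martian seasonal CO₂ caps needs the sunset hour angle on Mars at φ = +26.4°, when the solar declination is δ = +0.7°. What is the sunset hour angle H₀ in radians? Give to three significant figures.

cos H₀ = −tan φ · tan δ = −tan(+26.4°) × tan(+0.700°) = -0.0061, so H₀ = 1.5769 rad = 90.35°.

H₀ = 1.58 rad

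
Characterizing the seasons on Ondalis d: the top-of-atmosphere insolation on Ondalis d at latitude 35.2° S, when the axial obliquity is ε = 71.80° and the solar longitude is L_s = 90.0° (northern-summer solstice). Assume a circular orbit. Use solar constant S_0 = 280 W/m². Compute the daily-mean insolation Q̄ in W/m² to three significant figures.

Q̄ ≈ 0.00 W/m²

Solar declination: sin δ = sin ε · sin L_s = sin 71.80° × sin 90.0° = 0.94997, so δ = +71.800°.
cos h₀ = −tan(-35.2°) tan(+71.800°) = 2.1456 ≥ 1 ⇒ polar night, h₀ = 0 and Q̄ = 0.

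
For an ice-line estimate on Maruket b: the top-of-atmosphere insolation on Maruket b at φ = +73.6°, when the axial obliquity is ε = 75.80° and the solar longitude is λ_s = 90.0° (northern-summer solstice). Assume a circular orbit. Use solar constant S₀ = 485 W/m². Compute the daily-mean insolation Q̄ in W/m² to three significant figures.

Q̄ ≈ 451 W/m²

Solar declination: sin δ = sin ε · sin λ_s = sin 75.80° × sin 90.0° = 0.96945, so δ = +75.800°.
cos H₀ = −tan(+73.6°) tan(+75.800°) = -13.4276 ≤ −1 ⇒ polar day, H₀ = π.
Bracket: H₀ sin φ sin δ + cos φ cos δ sin H₀ = 3.1416×0.95931×0.96945 + 0.28234×0.24531×0.00000 = 2.921698 + 0.000000 = 2.921698.
Q̄ = (S₀/π) × [bracket] = (485/π) × 2.921698 = 451.1 W/m².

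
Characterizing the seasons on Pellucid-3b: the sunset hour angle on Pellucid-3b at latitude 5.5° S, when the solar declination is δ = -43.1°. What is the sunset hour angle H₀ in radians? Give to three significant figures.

H₀ = 1.66 rad

cos H₀ = −tan φ · tan δ = −tan(-5.5°) × tan(-43.100°) = -0.0901, so H₀ = 1.6610 rad = 95.17°.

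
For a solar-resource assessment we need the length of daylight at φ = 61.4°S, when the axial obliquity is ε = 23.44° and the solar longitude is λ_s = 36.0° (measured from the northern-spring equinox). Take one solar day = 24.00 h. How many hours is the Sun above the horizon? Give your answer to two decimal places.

Solar declination: sin δ = sin ε · sin λ_s = sin 23.44° × sin 36.0° = 0.23381, so δ = +13.522°.
cos H₀ = −tan φ · tan δ = −tan(-61.4°) × tan(+13.522°) = 0.4411, so H₀ = 1.1140 rad = 63.83°.
Daylight = 2H₀/(2π) × 24.00 h = (1.1140/π) × 24.00 = 8.51 h.

8.51 h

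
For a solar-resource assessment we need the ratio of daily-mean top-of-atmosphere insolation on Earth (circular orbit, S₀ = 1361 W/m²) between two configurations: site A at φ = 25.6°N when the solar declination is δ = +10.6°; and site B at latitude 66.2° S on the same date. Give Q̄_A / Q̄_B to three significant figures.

— Configuration A (φ=+25.6°):
cos H₀ = −tan(+25.6°) tan(+10.600°) = -0.0897, H₀ = 1.6606 rad.
Bracket: H₀ sin φ sin δ + cos φ cos δ sin H₀ = 1.6606×0.43209×0.18395 + 0.90183×0.98294×0.99597 = 0.131989 + 0.882872 = 1.014861.
Q̄ = (S₀/π) × [bracket] = (1361/π) × 1.014861 = 439.66 W/m².
— Configuration B (φ=-66.2°):
cos H₀ = −tan(-66.2°) tan(+10.600°) = 0.4243, H₀ = 1.1326 rad.
Bracket: H₀ sin φ sin δ + cos φ cos δ sin H₀ = 1.1326×-0.91496×0.18395 + 0.40355×0.98294×0.90551 = -0.190624 + 0.359185 = 0.168561.
Q̄ = (S₀/π) × [bracket] = (1361/π) × 0.168561 = 73.024 W/m².
Ratio Q̄_A / Q̄_B = 439.66 / 73.024 = 6.021.

Q̄_A / Q̄_B ≈ 6.02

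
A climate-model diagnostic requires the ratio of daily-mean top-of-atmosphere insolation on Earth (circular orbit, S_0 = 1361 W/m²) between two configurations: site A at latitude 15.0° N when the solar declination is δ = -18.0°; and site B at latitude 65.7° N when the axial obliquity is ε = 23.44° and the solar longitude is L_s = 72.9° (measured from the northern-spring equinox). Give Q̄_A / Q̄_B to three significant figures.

Q̄_A / Q̄_B ≈ 0.725

— Configuration A (ϕ=+15.0°):
cos h₀ = −tan(+15.0°) tan(-18.000°) = 0.0871, h₀ = 1.4836 rad.
Bracket: h₀ sin ϕ sin δ + cos ϕ cos δ sin h₀ = 1.4836×0.25882×-0.30902 + 0.96593×0.95106×0.99620 = -0.118659 + 0.915166 = 0.796507.
Q̄ = (S_0/π) × [bracket] = (1361/π) × 0.796507 = 345.06 W/m².
— Configuration B (ϕ=+65.7°):
Solar declination: sin δ = sin ε · sin L_s = sin 23.44° × sin 72.9° = 0.38020, so δ = +22.346°.
cos h₀ = −tan(+65.7°) tan(+22.346°) = -0.9104, h₀ = 2.7151 rad.
Bracket: h₀ sin ϕ sin δ + cos ϕ cos δ sin h₀ = 2.7151×0.91140×0.38020 + 0.41151×0.92490×0.41367 = 0.940821 + 0.157445 = 1.098266.
Q̄ = (S_0/π) × [bracket] = (1361/π) × 1.098266 = 475.79 W/m².
Ratio Q̄_A / Q̄_B = 345.06 / 475.79 = 0.7252.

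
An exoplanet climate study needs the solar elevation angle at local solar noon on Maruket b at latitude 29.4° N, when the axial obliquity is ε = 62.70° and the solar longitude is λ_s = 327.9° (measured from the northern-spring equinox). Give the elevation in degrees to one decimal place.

Solar declination: sin δ = sin ε · sin λ_s = sin 62.70° × sin 327.9° = -0.47221, so δ = -28.178°.
At local noon the hour angle is zero, so the zenith angle equals |φ − δ| = |+29.4° − (-28.178°)| = 57.578°.
Elevation = 90° − 57.578° = 32.4°.

32.4°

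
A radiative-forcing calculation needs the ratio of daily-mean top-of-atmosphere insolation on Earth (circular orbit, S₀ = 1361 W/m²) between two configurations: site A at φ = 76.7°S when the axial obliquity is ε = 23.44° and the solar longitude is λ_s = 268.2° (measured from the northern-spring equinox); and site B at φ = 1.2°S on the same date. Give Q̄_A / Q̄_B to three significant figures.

— Configuration A (φ=-76.7°):
Solar declination: sin δ = sin ε · sin λ_s = sin 23.44° × sin 268.2° = -0.39759, so δ = -23.428°.
cos H₀ = −tan(-76.7°) tan(-23.428°) = -1.8330 ≤ −1 ⇒ polar day, H₀ = π.
Bracket: H₀ sin φ sin δ + cos φ cos δ sin H₀ = 3.1416×-0.97318×-0.39759 + 0.23005×0.91756×0.00000 = 1.215569 + 0.000000 = 1.215569.
Q̄ = (S₀/π) × [bracket] = (1361/π) × 1.215569 = 526.61 W/m².
— Configuration B (φ=-1.2°):
cos H₀ = −tan(-1.2°) tan(-23.428°) = -0.0091, H₀ = 1.5799 rad.
Bracket: H₀ sin φ sin δ + cos φ cos δ sin H₀ = 1.5799×-0.02094×-0.39759 + 0.99978×0.91756×0.99996 = 0.013154 + 0.917321 = 0.930475.
Q̄ = (S₀/π) × [bracket] = (1361/π) × 0.930475 = 403.10 W/m².
Ratio Q̄_A / Q̄_B = 526.61 / 403.10 = 1.306.

Q̄_A / Q̄_B ≈ 1.31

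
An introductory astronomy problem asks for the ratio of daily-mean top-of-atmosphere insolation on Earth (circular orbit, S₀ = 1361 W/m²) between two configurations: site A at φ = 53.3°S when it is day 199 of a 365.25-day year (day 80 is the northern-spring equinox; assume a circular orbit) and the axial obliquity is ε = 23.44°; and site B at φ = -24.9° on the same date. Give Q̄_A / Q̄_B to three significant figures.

Q̄_A / Q̄_B ≈ 0.298

— Configuration A (φ=-53.3°):
Solar longitude: λ_s = 360° × (199 − 80)/365.25 = 117.290°.
sin δ = sin 23.44° × sin 117.290° = 0.35352, so δ = +20.702°.
cos H₀ = −tan(-53.3°) tan(+20.702°) = 0.5070, H₀ = 1.0391 rad.
Bracket: H₀ sin φ sin δ + cos φ cos δ sin H₀ = 1.0391×-0.80178×0.35352 + 0.59763×0.93543×0.86194 = -0.294528 + 0.481860 = 0.187332.
Q̄ = (S₀/π) × [bracket] = (1361/π) × 0.187332 = 81.156 W/m².
— Configuration B (φ=-24.9°):
cos H₀ = −tan(-24.9°) tan(+20.702°) = 0.1754, H₀ = 1.3945 rad.
Bracket: H₀ sin φ sin δ + cos φ cos δ sin H₀ = 1.3945×-0.42104×0.35352 + 0.90704×0.93543×0.98449 = -0.207566 + 0.835313 = 0.627747.
Q̄ = (S₀/π) × [bracket] = (1361/π) × 0.627747 = 271.95 W/m².
Ratio Q̄_A / Q̄_B = 81.156 / 271.95 = 0.2984.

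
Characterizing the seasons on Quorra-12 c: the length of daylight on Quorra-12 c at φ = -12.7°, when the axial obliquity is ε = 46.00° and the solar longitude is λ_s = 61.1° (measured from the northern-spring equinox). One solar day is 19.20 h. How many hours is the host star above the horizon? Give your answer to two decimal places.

Solar declination: sin δ = sin ε · sin λ_s = sin 46.00° × sin 61.1° = 0.62976, so δ = +39.032°.
cos H₀ = −tan φ · tan δ = −tan(-12.7°) × tan(+39.032°) = 0.1827, so H₀ = 1.3871 rad = 79.47°.
Daylight = 2H₀/(2π) × 19.20 h = (1.3871/π) × 19.20 = 8.48 h.

8.48 h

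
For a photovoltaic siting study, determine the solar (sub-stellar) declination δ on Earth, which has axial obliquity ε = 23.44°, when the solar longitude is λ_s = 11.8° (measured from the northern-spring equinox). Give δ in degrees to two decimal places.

sin δ = sin ε · sin λ_s = sin 23.44° × sin 11.8° = 0.081346.
δ = arcsin(0.081346) = +4.67°.

δ = +4.67°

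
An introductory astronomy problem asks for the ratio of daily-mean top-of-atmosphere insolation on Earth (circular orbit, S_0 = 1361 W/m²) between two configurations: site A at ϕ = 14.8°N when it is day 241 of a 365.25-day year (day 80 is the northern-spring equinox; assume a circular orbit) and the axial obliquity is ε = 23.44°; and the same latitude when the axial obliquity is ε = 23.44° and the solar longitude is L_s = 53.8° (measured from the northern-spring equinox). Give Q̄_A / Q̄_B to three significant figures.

Q̄_A / Q̄_B ≈ 0.969

— Configuration A (ϕ=+14.8°):
Solar longitude: L_s = 360° × (241 − 80)/365.25 = 158.686°.
sin δ = sin 23.44° × sin 158.686° = 0.14459, so δ = +8.313°.
cos h₀ = −tan(+14.8°) tan(+8.313°) = -0.0386, h₀ = 1.6094 rad.
Bracket: h₀ sin ϕ sin δ + cos ϕ cos δ sin h₀ = 1.6094×0.25545×0.14459 + 0.96682×0.98949×0.99925 = 0.059444 + 0.955941 = 1.015385.
Q̄ = (S_0/π) × [bracket] = (1361/π) × 1.015385 = 439.88 W/m².
— Configuration B (ϕ=+14.8°):
Solar declination: sin δ = sin ε · sin L_s = sin 23.44° × sin 53.8° = 0.32100, so δ = +18.723°.
cos h₀ = −tan(+14.8°) tan(+18.723°) = -0.0896, h₀ = 1.6605 rad.
Bracket: h₀ sin ϕ sin δ + cos ϕ cos δ sin h₀ = 1.6605×0.25545×0.32100 + 0.96682×0.94708×0.99598 = 0.136160 + 0.911975 = 1.048135.
Q̄ = (S_0/π) × [bracket] = (1361/π) × 1.048135 = 454.07 W/m².
Ratio Q̄_A / Q̄_B = 439.88 / 454.07 = 0.9687.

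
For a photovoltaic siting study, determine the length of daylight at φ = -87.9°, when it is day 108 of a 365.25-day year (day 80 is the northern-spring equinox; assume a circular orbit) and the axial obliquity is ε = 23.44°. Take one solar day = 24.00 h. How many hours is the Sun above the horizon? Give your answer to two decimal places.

Solar longitude: λ_s = 360° × (108 − 80)/365.25 = 27.598°.
sin δ = sin 23.44° × sin 27.598° = 0.18428, so δ = +10.619°.
cos H₀ = −tan φ · tan δ = 5.1131 ≥ 1, so the Sun never rises (polar night) and H₀ = 0.
Daylight = 2H₀/(2π) × 24.00 h = (0.0000/π) × 24.00 = 0.00 h.

0.00 h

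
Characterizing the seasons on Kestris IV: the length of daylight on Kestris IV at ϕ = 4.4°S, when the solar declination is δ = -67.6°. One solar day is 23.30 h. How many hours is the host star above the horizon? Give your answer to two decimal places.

cos h₀ = −tan ϕ · tan δ = −tan(-4.4°) × tan(-67.600°) = -0.1867, so h₀ = 1.7586 rad = 100.76°.
Daylight = 2h₀/(2π) × 23.30 h = (1.7586/π) × 23.30 = 13.04 h.

13.04 h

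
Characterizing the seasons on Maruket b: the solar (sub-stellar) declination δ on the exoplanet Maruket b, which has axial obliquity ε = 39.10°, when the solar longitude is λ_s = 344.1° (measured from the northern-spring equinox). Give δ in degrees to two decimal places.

sin δ = sin ε · sin λ_s = sin 39.10° × sin 344.1° = -0.172779.
δ = arcsin(-0.172779) = -9.95°.

δ = -9.95°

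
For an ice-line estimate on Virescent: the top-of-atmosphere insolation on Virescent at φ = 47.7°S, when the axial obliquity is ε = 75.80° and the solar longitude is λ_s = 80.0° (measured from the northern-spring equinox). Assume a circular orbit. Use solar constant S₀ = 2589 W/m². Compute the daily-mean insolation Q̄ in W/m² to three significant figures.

Q̄ ≈ 0.00 W/m²

Solar declination: sin δ = sin ε · sin λ_s = sin 75.80° × sin 80.0° = 0.95472, so δ = +72.692°.
cos H₀ = −tan(-47.7°) tan(+72.692°) = 3.5266 ≥ 1 ⇒ polar night, H₀ = 0 and Q̄ = 0.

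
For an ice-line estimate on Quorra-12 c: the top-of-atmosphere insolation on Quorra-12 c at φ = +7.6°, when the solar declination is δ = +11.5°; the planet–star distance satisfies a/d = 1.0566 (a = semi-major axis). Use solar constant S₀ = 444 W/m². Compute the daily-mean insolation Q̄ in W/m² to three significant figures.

Q̄ ≈ 160 W/m²

cos H₀ = −tan(+7.6°) tan(+11.500°) = -0.0271, H₀ = 1.5979 rad.
Bracket: H₀ sin φ sin δ + cos φ cos δ sin H₀ = 1.5979×0.13226×0.19937 + 0.99122×0.97992×0.99963 = 0.042135 + 0.970957 = 1.013092.
Inverse-square distance factor (a/d)² = 1.0566² = 1.116404.
Q̄ = (S₀/π) × 1.116404 × [bracket] = (444/π) × 1.116404 × 1.013092 = 159.8 W/m².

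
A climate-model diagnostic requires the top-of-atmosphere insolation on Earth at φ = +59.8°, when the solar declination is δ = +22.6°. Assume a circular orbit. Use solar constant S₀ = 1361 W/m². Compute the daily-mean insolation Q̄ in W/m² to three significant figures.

Q̄ ≈ 481 W/m²

cos H₀ = −tan(+59.8°) tan(+22.600°) = -0.7152, H₀ = 2.3677 rad.
Bracket: H₀ sin φ sin δ + cos φ cos δ sin H₀ = 2.3677×0.86427×0.38430 + 0.50302×0.92321×0.69891 = 0.786405 + 0.324569 = 1.110974.
Q̄ = (S₀/π) × [bracket] = (1361/π) × 1.110974 = 481.3 W/m².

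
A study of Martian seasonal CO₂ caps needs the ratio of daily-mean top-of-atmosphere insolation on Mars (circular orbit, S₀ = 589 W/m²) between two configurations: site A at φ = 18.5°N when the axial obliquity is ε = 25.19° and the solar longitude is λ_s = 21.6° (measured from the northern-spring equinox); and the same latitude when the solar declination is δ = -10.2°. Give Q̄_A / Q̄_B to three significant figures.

Q̄_A / Q̄_B ≈ 1.20

— Configuration A (φ=+18.5°):
Solar declination: sin δ = sin ε · sin λ_s = sin 25.19° × sin 21.6° = 0.15668, so δ = +9.014°.
cos H₀ = −tan(+18.5°) tan(+9.014°) = -0.0531, H₀ = 1.6239 rad.
Bracket: H₀ sin φ sin δ + cos φ cos δ sin H₀ = 1.6239×0.31730×0.15668 + 0.94832×0.98765×0.99859 = 0.080731 + 0.935288 = 1.016019.
Q̄ = (S₀/π) × [bracket] = (589/π) × 1.016019 = 190.49 W/m².
— Configuration B (φ=+18.5°):
cos H₀ = −tan(+18.5°) tan(-10.200°) = 0.0602, H₀ = 1.5106 rad.
Bracket: H₀ sin φ sin δ + cos φ cos δ sin H₀ = 1.5106×0.31730×-0.17708 + 0.94832×0.98420×0.99819 = -0.084877 + 0.931647 = 0.846770.
Q̄ = (S₀/π) × [bracket] = (589/π) × 0.846770 = 158.76 W/m².
Ratio Q̄_A / Q̄_B = 190.49 / 158.76 = 1.200.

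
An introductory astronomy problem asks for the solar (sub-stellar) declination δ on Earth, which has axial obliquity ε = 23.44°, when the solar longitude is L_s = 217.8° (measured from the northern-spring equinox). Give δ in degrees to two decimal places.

sin δ = sin ε · sin L_s = sin 23.44° × sin 217.8° = -0.243807.
δ = arcsin(-0.243807) = -14.11°.

δ = -14.11°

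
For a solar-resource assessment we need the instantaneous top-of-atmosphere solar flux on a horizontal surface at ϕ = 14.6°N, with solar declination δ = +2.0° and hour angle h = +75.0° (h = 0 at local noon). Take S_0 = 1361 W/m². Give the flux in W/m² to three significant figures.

cos θ_z = sin ϕ sin δ + cos ϕ cos δ cos h = 0.008797 + 0.250309 = 0.259106.
Flux = S_0 · cos θ_z = 1361 × 0.259106 = 352.6 W/m².

353 W/m²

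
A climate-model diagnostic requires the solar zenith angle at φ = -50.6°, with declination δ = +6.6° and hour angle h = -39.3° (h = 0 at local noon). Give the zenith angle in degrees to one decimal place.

cos θ_z = sin φ sin δ + cos φ cos δ cos h = -0.088816 + 0.487925 = 0.399109.
θ_z = arccos(0.399109) = 66.5°.

θ_z = 66.5°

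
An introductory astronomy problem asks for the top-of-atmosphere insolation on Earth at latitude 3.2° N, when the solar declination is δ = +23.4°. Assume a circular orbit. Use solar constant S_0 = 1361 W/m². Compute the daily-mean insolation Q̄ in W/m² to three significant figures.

cos h₀ = −tan(+3.2°) tan(+23.400°) = -0.0242, h₀ = 1.5950 rad.
Bracket: h₀ sin ϕ sin δ + cos ϕ cos δ sin h₀ = 1.5950×0.05582×0.39715 + 0.99844×0.91775×0.99971 = 0.035359 + 0.916053 = 0.951412.
Q̄ = (S_0/π) × [bracket] = (1361/π) × 0.951412 = 412.2 W/m².

Q̄ ≈ 412 W/m²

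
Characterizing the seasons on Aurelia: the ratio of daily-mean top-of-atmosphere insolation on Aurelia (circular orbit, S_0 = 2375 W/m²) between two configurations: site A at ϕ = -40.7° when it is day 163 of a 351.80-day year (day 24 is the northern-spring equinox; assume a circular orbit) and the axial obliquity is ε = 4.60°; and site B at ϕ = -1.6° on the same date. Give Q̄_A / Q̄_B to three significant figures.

— Configuration A (ϕ=-40.7°):
Solar longitude: L_s = 360° × (163 − 24)/351.80 = 142.240°.
sin δ = sin 4.60° × sin 142.240° = 0.04911, so δ = +2.815°.
cos h₀ = −tan(-40.7°) tan(+2.815°) = 0.0423, h₀ = 1.5285 rad.
Bracket: h₀ sin ϕ sin δ + cos ϕ cos δ sin h₀ = 1.5285×-0.65210×0.04911 + 0.75813×0.99879×0.99911 = -0.048950 + 0.756539 = 0.707589.
Q̄ = (S_0/π) × [bracket] = (2375/π) × 0.707589 = 534.93 W/m².
— Configuration B (ϕ=-1.6°):
cos h₀ = −tan(-1.6°) tan(+2.815°) = 0.0014, h₀ = 1.5694 rad.
Bracket: h₀ sin ϕ sin δ + cos ϕ cos δ sin h₀ = 1.5694×-0.02792×0.04911 + 0.99961×0.99879×1.00000 = -0.002152 + 0.998400 = 0.996248.
Q̄ = (S_0/π) × [bracket] = (2375/π) × 0.996248 = 753.15 W/m².
Ratio Q̄_A / Q̄_B = 534.93 / 753.15 = 0.7103.

Q̄_A / Q̄_B ≈ 0.710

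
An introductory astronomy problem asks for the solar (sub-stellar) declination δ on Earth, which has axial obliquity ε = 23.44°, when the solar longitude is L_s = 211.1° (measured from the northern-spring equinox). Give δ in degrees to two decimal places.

sin δ = sin ε · sin L_s = sin 23.44° × sin 211.1° = -0.205471.
δ = arcsin(-0.205471) = -11.86°.

δ = -11.86°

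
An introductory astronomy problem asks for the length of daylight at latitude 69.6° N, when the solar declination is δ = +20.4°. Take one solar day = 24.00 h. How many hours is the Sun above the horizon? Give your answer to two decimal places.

cos h₀ = −tan ϕ · tan δ = −tan(+69.6°) × tan(+20.400°) = -1.0000, so h₀ = 3.1416 rad = 180.00°.
Daylight = 2h₀/(2π) × 24.00 h = (3.1416/π) × 24.00 = 24.00 h.

24.00 h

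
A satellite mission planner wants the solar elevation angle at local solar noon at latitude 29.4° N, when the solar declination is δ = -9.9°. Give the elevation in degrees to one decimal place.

At local noon the hour angle is zero, so the zenith angle equals |φ − δ| = |+29.4° − (-9.900°)| = 39.300°.
Elevation = 90° − 39.300° = 50.7°.

50.7°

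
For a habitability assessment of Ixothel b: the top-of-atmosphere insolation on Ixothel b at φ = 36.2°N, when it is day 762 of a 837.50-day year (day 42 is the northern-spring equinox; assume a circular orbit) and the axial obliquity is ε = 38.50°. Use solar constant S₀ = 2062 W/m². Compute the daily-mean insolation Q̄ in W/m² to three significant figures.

Q̄ ≈ 210 W/m²

Solar longitude: λ_s = 360° × (762 − 42)/837.50 = 309.493°.
sin δ = sin 38.50° × sin 309.493° = -0.48040, so δ = -28.711°.
cos H₀ = −tan(+36.2°) tan(-28.711°) = 0.4009, H₀ = 1.1583 rad.
Bracket: H₀ sin φ sin δ + cos φ cos δ sin H₀ = 1.1583×0.59061×-0.48040 + 0.80696×0.87705×0.91613 = -0.328643 + 0.648386 = 0.319743.
Q̄ = (S₀/π) × [bracket] = (2062/π) × 0.319743 = 209.9 W/m².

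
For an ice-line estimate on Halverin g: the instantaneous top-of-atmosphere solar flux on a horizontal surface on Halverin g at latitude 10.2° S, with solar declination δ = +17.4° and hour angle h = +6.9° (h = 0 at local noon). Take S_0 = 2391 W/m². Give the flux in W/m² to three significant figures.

cos θ_z = sin ϕ sin δ + cos ϕ cos δ cos h = -0.052956 + 0.932357 = 0.879401.
Flux = S_0 · cos θ_z = 2391 × 0.879401 = 2103 W/m².

2.10e+03 W/m²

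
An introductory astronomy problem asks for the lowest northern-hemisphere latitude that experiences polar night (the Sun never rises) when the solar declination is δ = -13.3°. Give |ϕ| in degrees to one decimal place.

|ϕ| = 76.7°

Polar night requires cos h₀ = −tan ϕ tan δ ≥ 1, i.e. tan ϕ tan δ ≤ −1.
The boundary is |tan ϕ| · |tan δ| = 1, so |ϕ| = 90° − |δ| = 90° − 13.3° = 76.7° in the northern hemisphere.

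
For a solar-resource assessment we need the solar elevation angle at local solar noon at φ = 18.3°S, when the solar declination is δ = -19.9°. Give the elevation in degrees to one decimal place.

88.4°

At local noon the hour angle is zero, so the zenith angle equals |φ − δ| = |-18.3° − (-19.900°)| = 1.600°.
Elevation = 90° − 1.600° = 88.4°.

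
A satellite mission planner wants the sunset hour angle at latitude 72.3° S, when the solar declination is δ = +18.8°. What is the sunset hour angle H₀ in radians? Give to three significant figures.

cos H₀ = −tan φ · tan δ = 1.0667 ≥ 1, so the Sun never rises (polar night) and H₀ = 0.

H₀ = 0.00 rad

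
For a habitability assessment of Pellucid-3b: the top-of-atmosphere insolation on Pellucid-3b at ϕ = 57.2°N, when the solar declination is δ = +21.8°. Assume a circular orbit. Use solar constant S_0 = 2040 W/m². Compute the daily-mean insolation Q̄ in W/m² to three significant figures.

cos h₀ = −tan(+57.2°) tan(+21.800°) = -0.6206, h₀ = 2.2403 rad.
Bracket: h₀ sin ϕ sin δ + cos ϕ cos δ sin h₀ = 2.2403×0.84057×0.37137 + 0.54171×0.92849×0.78410 = 0.699338 + 0.394381 = 1.093719.
Q̄ = (S_0/π) × [bracket] = (2040/π) × 1.093719 = 710.2 W/m².

Q̄ ≈ 710 W/m²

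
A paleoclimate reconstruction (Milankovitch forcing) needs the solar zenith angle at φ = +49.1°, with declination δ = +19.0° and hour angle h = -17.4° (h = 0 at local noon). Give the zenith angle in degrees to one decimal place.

θ_z = 33.2°

cos θ_z = sin φ sin δ + cos φ cos δ cos h = 0.246082 + 0.590741 = 0.836823.
θ_z = arccos(0.836823) = 33.2°.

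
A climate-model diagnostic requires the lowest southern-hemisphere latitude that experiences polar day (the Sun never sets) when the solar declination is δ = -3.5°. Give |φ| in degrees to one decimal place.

Polar day requires cos H₀ = −tan φ tan δ ≤ −1, i.e. tan φ tan δ ≥ 1.
The boundary is |tan φ| · |tan δ| = 1, so |φ| = 90° − |δ| = 90° − 3.5° = 86.5° in the southern hemisphere.

|φ| = 86.5°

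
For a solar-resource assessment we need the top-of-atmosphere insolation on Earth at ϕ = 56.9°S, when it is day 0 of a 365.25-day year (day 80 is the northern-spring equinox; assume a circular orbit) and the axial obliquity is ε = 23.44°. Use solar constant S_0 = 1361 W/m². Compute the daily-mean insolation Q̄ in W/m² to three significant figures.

Solar longitude: L_s = 360° × (0 − 80)/365.25 = -78.850°, i.e. -78.850° + 360° = 281.150°.
sin δ = sin 23.44° × sin 281.150° = -0.39028, so δ = -22.972°.
cos h₀ = −tan(-56.9°) tan(-22.972°) = -0.6503, h₀ = 2.2787 rad.
Bracket: h₀ sin ϕ sin δ + cos ϕ cos δ sin h₀ = 2.2787×-0.83772×-0.39028 + 0.54610×0.92070×0.75971 = 0.745010 + 0.381978 = 1.126988.
Q̄ = (S_0/π) × [bracket] = (1361/π) × 1.126988 = 488.2 W/m².

Q̄ ≈ 488 W/m²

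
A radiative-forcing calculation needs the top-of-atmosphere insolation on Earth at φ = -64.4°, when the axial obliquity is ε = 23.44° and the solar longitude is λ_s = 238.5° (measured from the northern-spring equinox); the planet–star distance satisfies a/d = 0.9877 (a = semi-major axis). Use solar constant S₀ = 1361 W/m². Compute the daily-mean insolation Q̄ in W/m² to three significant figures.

Solar declination: sin δ = sin ε · sin λ_s = sin 23.44° × sin 238.5° = -0.33917, so δ = -19.826°.
cos H₀ = −tan(-64.4°) tan(-19.826°) = -0.7525, H₀ = 2.4227 rad.
Bracket: H₀ sin φ sin δ + cos φ cos δ sin H₀ = 2.4227×-0.90183×-0.33917 + 0.43209×0.94072×0.65858 = 0.741040 + 0.267697 = 1.008737.
Inverse-square distance factor (a/d)² = 0.9877² = 0.975551.
Q̄ = (S₀/π) × 0.975551 × [bracket] = (1361/π) × 0.975551 × 1.008737 = 426.3 W/m².

Q̄ ≈ 426 W/m²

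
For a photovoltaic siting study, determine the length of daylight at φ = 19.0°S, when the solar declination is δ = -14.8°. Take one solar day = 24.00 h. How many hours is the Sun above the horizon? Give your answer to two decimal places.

cos H₀ = −tan φ · tan δ = −tan(-19.0°) × tan(-14.800°) = -0.0910, so H₀ = 1.6619 rad = 95.22°.
Daylight = 2H₀/(2π) × 24.00 h = (1.6619/π) × 24.00 = 12.70 h.

12.70 h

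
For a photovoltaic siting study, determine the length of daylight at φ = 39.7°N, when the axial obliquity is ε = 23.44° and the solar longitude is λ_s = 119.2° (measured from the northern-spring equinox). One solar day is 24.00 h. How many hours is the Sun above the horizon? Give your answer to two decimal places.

Solar declination: sin δ = sin ε · sin λ_s = sin 23.44° × sin 119.2° = 0.34724, so δ = +20.318°.
cos H₀ = −tan φ · tan δ = −tan(+39.7°) × tan(+20.318°) = -0.3074, so H₀ = 1.8833 rad = 107.90°.
Daylight = 2H₀/(2π) × 24.00 h = (1.8833/π) × 24.00 = 14.39 h.

14.39 h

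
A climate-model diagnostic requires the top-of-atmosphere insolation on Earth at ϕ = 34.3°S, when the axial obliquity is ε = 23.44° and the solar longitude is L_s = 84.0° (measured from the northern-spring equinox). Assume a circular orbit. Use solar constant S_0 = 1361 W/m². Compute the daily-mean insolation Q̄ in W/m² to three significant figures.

Q̄ ≈ 191 W/m²

Solar declination: sin δ = sin ε · sin L_s = sin 23.44° × sin 84.0° = 0.39561, so δ = +23.304°.
cos h₀ = −tan(-34.3°) tan(+23.304°) = 0.2938, h₀ = 1.2726 rad.
Bracket: h₀ sin ϕ sin δ + cos ϕ cos δ sin h₀ = 1.2726×-0.56353×0.39561 + 0.82610×0.91842×0.95586 = -0.283711 + 0.725217 = 0.441506.
Q̄ = (S_0/π) × [bracket] = (1361/π) × 0.441506 = 191.3 W/m².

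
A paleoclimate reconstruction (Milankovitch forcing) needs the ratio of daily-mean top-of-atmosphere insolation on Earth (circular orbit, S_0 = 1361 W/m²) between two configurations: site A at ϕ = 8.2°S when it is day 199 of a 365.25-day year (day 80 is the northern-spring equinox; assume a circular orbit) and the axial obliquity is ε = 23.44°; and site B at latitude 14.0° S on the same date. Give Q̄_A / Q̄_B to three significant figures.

Q̄_A / Q̄_B ≈ 1.09

— Configuration A (ϕ=-8.2°):
Solar longitude: L_s = 360° × (199 − 80)/365.25 = 117.290°.
sin δ = sin 23.44° × sin 117.290° = 0.35352, so δ = +20.702°.
cos h₀ = −tan(-8.2°) tan(+20.702°) = 0.0545, h₀ = 1.5163 rad.
Bracket: h₀ sin ϕ sin δ + cos ϕ cos δ sin h₀ = 1.5163×-0.14263×0.35352 + 0.98978×0.93543×0.99852 = -0.076456 + 0.924500 = 0.848044.
Q̄ = (S_0/π) × [bracket] = (1361/π) × 0.848044 = 367.39 W/m².
— Configuration B (ϕ=-14.0°):
cos h₀ = −tan(-14.0°) tan(+20.702°) = 0.0942, h₀ = 1.4764 rad.
Bracket: h₀ sin ϕ sin δ + cos ϕ cos δ sin h₀ = 1.4764×-0.24192×0.35352 + 0.97030×0.93543×0.99555 = -0.126267 + 0.903609 = 0.777342.
Q̄ = (S_0/π) × [bracket] = (1361/π) × 0.777342 = 336.76 W/m².
Ratio Q̄_A / Q̄_B = 367.39 / 336.76 = 1.091.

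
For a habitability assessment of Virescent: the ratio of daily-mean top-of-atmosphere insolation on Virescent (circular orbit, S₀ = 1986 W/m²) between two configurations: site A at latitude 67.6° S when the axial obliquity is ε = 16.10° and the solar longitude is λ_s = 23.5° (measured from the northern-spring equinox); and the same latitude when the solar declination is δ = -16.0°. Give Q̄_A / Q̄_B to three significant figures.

Q̄_A / Q̄_B ≈ 0.270

— Configuration A (φ=-67.6°):
Solar declination: sin δ = sin ε · sin λ_s = sin 16.10° × sin 23.5° = 0.11058, so δ = +6.349°.
cos H₀ = −tan(-67.6°) tan(+6.349°) = 0.2699, H₀ = 1.2975 rad.
Bracket: H₀ sin φ sin δ + cos φ cos δ sin H₀ = 1.2975×-0.92455×0.11058 + 0.38107×0.99387×0.96288 = -0.132652 + 0.364675 = 0.232023.
Q̄ = (S₀/π) × [bracket] = (1986/π) × 0.232023 = 146.68 W/m².
— Configuration B (φ=-67.6°):
cos H₀ = −tan(-67.6°) tan(-16.000°) = -0.6957, H₀ = 2.3402 rad.
Bracket: H₀ sin φ sin δ + cos φ cos δ sin H₀ = 2.3402×-0.92455×-0.27564 + 0.38107×0.96126×0.71834 = 0.596383 + 0.263133 = 0.859516.
Q̄ = (S₀/π) × [bracket] = (1986/π) × 0.859516 = 543.35 W/m².
Ratio Q̄_A / Q̄_B = 146.68 / 543.35 = 0.2700.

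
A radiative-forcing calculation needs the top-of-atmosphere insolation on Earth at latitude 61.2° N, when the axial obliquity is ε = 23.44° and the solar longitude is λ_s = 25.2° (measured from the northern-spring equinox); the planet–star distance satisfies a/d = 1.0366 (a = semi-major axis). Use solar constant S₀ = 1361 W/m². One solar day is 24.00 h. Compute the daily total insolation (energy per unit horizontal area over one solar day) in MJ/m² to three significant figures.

29.4 MJ/m²

Solar declination: sin δ = sin ε · sin λ_s = sin 23.44° × sin 25.2° = 0.16937, so δ = +9.751°.
cos H₀ = −tan(+61.2°) tan(+9.751°) = -0.3126, H₀ = 1.8887 rad.
Bracket: H₀ sin φ sin δ + cos φ cos δ sin H₀ = 1.8887×0.87631×0.16937 + 0.48175×0.98555×0.94989 = 0.280322 + 0.450997 = 0.731319.
Inverse-square distance factor (a/d)² = 1.0366² = 1.074540.
Q̄ = (S₀/π) × 1.074540 × [bracket] = (1361/π) × 1.074540 × 0.731319 = 340.44 W/m².
Daily total = Q̄ × 24.00 h × 3600 s/h = 340.44 × 24.00 × 3600 / 10⁶ = 29.41 MJ/m².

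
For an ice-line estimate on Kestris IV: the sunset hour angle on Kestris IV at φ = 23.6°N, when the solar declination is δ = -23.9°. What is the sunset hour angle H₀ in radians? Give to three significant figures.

cos H₀ = −tan φ · tan δ = −tan(+23.6°) × tan(-23.900°) = 0.1936, so H₀ = 1.3760 rad = 78.84°.

H₀ = 1.38 rad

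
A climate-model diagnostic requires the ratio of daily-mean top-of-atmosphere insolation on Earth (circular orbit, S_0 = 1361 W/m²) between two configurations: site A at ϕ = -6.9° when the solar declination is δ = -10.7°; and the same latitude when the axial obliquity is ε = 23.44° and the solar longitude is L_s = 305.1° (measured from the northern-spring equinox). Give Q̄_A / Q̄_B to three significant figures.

— Configuration A (ϕ=-6.9°):
cos h₀ = −tan(-6.9°) tan(-10.700°) = -0.0229, h₀ = 1.5937 rad.
Bracket: h₀ sin ϕ sin δ + cos ϕ cos δ sin h₀ = 1.5937×-0.12014×-0.18567 + 0.99276×0.98261×0.99974 = 0.035550 + 0.975242 = 1.010792.
Q̄ = (S_0/π) × [bracket] = (1361/π) × 1.010792 = 437.90 W/m².
— Configuration B (ϕ=-6.9°):
Solar declination: sin δ = sin ε · sin L_s = sin 23.44° × sin 305.1° = -0.32545, so δ = -18.993°.
cos h₀ = −tan(-6.9°) tan(-18.993°) = -0.0417, h₀ = 1.6125 rad.
Bracket: h₀ sin ϕ sin δ + cos ϕ cos δ sin h₀ = 1.6125×-0.12014×-0.32545 + 0.99276×0.94556×0.99913 = 0.063048 + 0.937897 = 1.000945.
Q̄ = (S_0/π) × [bracket] = (1361/π) × 1.000945 = 433.63 W/m².
Ratio Q̄_A / Q̄_B = 437.90 / 433.63 = 1.010.

Q̄_A / Q̄_B ≈ 1.01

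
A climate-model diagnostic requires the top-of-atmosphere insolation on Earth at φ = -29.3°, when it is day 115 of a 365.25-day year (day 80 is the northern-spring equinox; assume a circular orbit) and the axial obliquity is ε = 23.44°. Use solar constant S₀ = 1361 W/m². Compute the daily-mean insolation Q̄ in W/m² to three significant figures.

Q̄ ≈ 296 W/m²

Solar longitude: λ_s = 360° × (115 − 80)/365.25 = 34.497°.
sin δ = sin 23.44° × sin 34.497° = 0.22529, so δ = +13.020°.
cos H₀ = −tan(-29.3°) tan(+13.020°) = 0.1298, H₀ = 1.4407 rad.
Bracket: H₀ sin φ sin δ + cos φ cos δ sin H₀ = 1.4407×-0.48938×0.22529 + 0.87207×0.97429×0.99154 = -0.158841 + 0.842461 = 0.683620.
Q̄ = (S₀/π) × [bracket] = (1361/π) × 0.683620 = 296.2 W/m².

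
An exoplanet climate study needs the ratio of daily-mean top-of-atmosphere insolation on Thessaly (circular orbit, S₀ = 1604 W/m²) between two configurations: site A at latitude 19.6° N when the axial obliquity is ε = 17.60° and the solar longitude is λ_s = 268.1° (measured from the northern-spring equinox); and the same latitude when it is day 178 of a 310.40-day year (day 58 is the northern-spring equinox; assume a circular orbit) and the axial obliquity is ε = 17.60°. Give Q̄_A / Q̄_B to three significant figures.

— Configuration A (φ=+19.6°):
Solar declination: sin δ = sin ε · sin λ_s = sin 17.60° × sin 268.1° = -0.30220, so δ = -17.590°.
cos H₀ = −tan(+19.6°) tan(-17.590°) = 0.1129, H₀ = 1.4577 rad.
Bracket: H₀ sin φ sin δ + cos φ cos δ sin H₀ = 1.4577×0.33545×-0.30220 + 0.94206×0.95324×0.99361 = -0.147771 + 0.892271 = 0.744500.
Q̄ = (S₀/π) × [bracket] = (1604/π) × 0.744500 = 380.12 W/m².
— Configuration B (φ=+19.6°):
Solar longitude: λ_s = 360° × (178 − 58)/310.40 = 139.175°.
sin δ = sin 17.60° × sin 139.175° = 0.19767, so δ = +11.401°.
cos H₀ = −tan(+19.6°) tan(+11.401°) = -0.0718, H₀ = 1.6427 rad.
Bracket: H₀ sin φ sin δ + cos φ cos δ sin H₀ = 1.6427×0.33545×0.19767 + 0.94206×0.98027×0.99742 = 0.108925 + 0.921091 = 1.030016.
Q̄ = (S₀/π) × [bracket] = (1604/π) × 1.030016 = 525.89 W/m².
Ratio Q̄_A / Q̄_B = 380.12 / 525.89 = 0.7228.

Q̄_A / Q̄_B ≈ 0.723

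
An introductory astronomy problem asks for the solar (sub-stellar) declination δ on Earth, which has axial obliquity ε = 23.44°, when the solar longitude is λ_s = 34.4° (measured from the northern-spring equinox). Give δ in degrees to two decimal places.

δ = +12.99°

sin δ = sin ε · sin λ_s = sin 23.44° × sin 34.4° = 0.224737.
δ = arcsin(0.224737) = +12.99°.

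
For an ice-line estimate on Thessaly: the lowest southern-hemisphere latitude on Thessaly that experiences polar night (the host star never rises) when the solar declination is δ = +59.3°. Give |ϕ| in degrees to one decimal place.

Polar night requires cos h₀ = −tan ϕ tan δ ≥ 1, i.e. tan ϕ tan δ ≤ −1.
The boundary is |tan ϕ| · |tan δ| = 1, so |ϕ| = 90° − |δ| = 90° − 59.3° = 30.7° in the southern hemisphere.

|ϕ| = 30.7°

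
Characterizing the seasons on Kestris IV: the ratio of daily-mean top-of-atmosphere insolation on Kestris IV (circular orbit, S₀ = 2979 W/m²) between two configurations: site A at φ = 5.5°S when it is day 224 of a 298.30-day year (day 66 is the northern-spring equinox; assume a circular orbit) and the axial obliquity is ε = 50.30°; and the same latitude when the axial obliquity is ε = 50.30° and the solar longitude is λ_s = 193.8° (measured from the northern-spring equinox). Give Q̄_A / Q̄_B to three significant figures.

— Configuration A (φ=-5.5°):
Solar longitude: λ_s = 360° × (224 − 66)/298.30 = 190.681°.
sin δ = sin 50.30° × sin 190.681° = -0.14259, so δ = -8.198°.
cos H₀ = −tan(-5.5°) tan(-8.198°) = -0.0139, H₀ = 1.5847 rad.
Bracket: H₀ sin φ sin δ + cos φ cos δ sin H₀ = 1.5847×-0.09585×-0.14259 + 0.99540×0.98978×0.99990 = 0.021658 + 0.985128 = 1.006786.
Q̄ = (S₀/π) × [bracket] = (2979/π) × 1.006786 = 954.68 W/m².
— Configuration B (φ=-5.5°):
Solar declination: sin δ = sin ε · sin λ_s = sin 50.30° × sin 193.8° = -0.18353, so δ = -10.575°.
cos H₀ = −tan(-5.5°) tan(-10.575°) = -0.0180, H₀ = 1.5888 rad.
Bracket: H₀ sin φ sin δ + cos φ cos δ sin H₀ = 1.5888×-0.09585×-0.18353 + 0.99540×0.98301×0.99984 = 0.027949 + 0.978332 = 1.006281.
Q̄ = (S₀/π) × [bracket] = (2979/π) × 1.006281 = 954.20 W/m².
Ratio Q̄_A / Q̄_B = 954.68 / 954.20 = 1.001.

Q̄_A / Q̄_B ≈ 1.00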